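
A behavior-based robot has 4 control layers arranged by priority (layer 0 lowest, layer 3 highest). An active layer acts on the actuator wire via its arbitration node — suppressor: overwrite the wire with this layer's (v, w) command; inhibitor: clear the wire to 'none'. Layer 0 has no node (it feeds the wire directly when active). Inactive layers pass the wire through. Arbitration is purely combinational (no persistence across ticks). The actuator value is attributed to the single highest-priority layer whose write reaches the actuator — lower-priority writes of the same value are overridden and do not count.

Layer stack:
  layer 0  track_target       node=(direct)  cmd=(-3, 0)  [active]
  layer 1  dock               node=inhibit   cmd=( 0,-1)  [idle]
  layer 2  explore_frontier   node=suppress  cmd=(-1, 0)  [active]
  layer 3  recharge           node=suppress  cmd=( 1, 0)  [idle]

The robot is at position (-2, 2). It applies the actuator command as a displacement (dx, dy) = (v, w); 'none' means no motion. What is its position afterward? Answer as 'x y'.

-3 2

layer 0 (track_target) active — direct: (-3, 0)
layer 1 (dock) idle — unchanged: (-3, 0)
layer 2 (explore_frontier) active — suppresses: (-1, 0)
layer 3 (recharge) idle — unchanged: (-1, 0)
→ actuator (-1, 0)
position: (-2, 2) + (-1, 0) = (-3, 2)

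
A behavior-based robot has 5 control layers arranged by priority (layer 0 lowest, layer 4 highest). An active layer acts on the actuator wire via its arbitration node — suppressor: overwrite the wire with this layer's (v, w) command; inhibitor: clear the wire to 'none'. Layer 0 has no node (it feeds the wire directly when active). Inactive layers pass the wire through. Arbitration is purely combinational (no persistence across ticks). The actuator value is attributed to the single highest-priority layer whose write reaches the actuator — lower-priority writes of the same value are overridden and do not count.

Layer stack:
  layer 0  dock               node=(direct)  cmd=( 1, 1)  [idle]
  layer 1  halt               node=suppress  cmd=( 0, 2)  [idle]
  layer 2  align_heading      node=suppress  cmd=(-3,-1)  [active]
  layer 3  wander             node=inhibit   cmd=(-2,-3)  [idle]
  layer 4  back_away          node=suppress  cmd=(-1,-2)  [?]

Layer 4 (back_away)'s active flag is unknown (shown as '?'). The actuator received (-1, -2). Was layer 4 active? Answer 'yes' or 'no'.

yes

If layer 4 is active=yes:
  actuator would be (-1, -2)
If layer 4 is active=no:
  actuator would be (-3, -1)
Observed (-1, -2), so layer 4 was active.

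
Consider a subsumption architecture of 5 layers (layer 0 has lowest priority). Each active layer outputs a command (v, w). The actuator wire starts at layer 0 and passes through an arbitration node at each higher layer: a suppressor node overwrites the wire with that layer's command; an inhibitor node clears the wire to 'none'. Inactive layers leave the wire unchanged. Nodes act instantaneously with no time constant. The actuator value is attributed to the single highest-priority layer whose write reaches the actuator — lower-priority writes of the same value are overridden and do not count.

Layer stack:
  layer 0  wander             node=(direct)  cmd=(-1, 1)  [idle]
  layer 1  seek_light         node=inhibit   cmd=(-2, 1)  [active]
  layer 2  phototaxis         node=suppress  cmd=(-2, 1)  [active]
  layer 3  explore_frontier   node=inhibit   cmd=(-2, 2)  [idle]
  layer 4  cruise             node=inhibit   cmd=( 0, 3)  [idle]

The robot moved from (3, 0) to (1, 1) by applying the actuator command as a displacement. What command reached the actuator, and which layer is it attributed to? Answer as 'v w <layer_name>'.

displacement = (1, 1) − (3, 0) = (-2, 1)
L0 wander: idle → wire = none
L1 seek_light: active, inhibitor → wire = none
L2 phototaxis: active, suppressor → wire = (-2, 1)
L3 explore_frontier: idle → wire stays (-2, 1)
L4 cruise: idle → wire stays (-2, 1)
actuator = (-2, 1) — from layer 2 (phototaxis)

-2 1 phototaxis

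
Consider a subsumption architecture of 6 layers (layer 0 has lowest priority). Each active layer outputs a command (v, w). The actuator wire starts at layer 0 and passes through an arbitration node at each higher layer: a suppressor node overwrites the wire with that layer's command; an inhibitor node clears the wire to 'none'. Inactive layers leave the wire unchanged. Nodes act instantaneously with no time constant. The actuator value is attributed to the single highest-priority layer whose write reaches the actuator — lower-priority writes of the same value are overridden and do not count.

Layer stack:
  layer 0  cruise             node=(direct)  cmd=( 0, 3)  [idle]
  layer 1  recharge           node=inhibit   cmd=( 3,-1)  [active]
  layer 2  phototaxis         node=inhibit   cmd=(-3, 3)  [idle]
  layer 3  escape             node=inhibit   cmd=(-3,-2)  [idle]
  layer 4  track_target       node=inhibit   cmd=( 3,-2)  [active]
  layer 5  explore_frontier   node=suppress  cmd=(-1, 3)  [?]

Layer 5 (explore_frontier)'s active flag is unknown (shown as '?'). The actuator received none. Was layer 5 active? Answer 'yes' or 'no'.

no

If layer 5 is active=yes:
  actuator would be (-1, 3)
If layer 5 is active=no:
  actuator would be none
Observed none, so layer 5 was idle.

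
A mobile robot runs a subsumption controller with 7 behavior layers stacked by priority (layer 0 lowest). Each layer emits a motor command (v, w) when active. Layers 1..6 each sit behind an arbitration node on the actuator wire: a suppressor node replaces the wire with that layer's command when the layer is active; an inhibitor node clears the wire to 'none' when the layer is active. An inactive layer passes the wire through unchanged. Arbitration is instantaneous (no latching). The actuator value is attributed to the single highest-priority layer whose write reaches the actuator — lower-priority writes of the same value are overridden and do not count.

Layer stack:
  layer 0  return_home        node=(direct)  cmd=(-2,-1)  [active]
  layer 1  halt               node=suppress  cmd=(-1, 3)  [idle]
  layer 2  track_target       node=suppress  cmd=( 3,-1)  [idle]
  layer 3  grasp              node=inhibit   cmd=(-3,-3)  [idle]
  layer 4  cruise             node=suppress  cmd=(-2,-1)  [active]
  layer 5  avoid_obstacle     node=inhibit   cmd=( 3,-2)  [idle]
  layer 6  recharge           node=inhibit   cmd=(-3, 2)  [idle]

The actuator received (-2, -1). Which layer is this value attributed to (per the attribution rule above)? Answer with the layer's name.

layer 0 (return_home) active — direct: (-2, -1)
layer 1 (halt) idle — unchanged: (-2, -1)
layer 2 (track_target) idle — unchanged: (-2, -1)
layer 3 (grasp) idle — unchanged: (-2, -1)
layer 4 (cruise) active — suppresses: (-2, -1)
layer 5 (avoid_obstacle) idle — unchanged: (-2, -1)
layer 6 (recharge) idle — unchanged: (-2, -1)
→ actuator (-2, -1)
last writer: layer 4 = cruise

cruise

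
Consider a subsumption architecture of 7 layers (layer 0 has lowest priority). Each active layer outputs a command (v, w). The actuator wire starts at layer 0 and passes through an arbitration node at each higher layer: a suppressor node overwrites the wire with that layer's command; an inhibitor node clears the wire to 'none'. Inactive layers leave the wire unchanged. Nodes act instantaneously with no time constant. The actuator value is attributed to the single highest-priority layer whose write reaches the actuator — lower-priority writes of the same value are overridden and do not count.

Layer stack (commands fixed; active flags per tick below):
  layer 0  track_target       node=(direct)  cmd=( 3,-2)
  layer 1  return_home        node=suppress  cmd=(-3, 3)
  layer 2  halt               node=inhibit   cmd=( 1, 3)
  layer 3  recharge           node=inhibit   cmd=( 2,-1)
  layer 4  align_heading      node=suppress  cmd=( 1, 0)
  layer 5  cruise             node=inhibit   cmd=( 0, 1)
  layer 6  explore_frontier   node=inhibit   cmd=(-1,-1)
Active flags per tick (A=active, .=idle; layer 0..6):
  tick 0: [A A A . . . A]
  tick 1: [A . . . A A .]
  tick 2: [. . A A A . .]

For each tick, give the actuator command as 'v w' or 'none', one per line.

none
none
1 0

tick 0:
  L0 track_target: active, feeds wire = (3, -2)
  L1 return_home: active, suppressor → wire = (-3, 3)
  L2 halt: active, inhibitor → wire = none
  L3 recharge: idle → wire stays none
  L4 align_heading: idle → wire stays none
  L5 cruise: idle → wire stays none
  L6 explore_frontier: active, inhibitor → wire = none
  actuator = none
tick 1:
  L0 track_target: active, feeds wire = (3, -2)
  L1 return_home: idle → wire stays (3, -2)
  L2 halt: idle → wire stays (3, -2)
  L3 recharge: idle → wire stays (3, -2)
  L4 align_heading: active, suppressor → wire = (1, 0)
  L5 cruise: active, inhibitor → wire = none
  L6 explore_frontier: idle → wire stays none
  actuator = none
tick 2:
  L0 track_target: idle → wire = none
  L1 return_home: idle → wire stays none
  L2 halt: active, inhibitor → wire = none
  L3 recharge: active, inhibitor → wire = none
  L4 align_heading: active, suppressor → wire = (1, 0)
  L5 cruise: idle → wire stays (1, 0)
  L6 explore_frontier: idle → wire stays (1, 0)
  actuator = (1, 0)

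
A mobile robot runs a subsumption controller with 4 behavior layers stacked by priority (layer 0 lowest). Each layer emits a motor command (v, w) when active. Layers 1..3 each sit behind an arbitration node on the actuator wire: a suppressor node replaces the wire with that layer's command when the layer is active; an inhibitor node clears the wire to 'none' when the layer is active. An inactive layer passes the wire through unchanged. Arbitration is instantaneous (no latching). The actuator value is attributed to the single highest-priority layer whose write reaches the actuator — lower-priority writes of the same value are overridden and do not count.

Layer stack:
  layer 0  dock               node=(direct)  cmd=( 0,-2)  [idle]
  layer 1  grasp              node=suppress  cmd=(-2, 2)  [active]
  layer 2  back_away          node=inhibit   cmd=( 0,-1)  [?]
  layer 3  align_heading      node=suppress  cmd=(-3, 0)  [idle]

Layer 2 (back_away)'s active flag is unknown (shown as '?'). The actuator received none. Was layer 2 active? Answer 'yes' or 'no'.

If layer 2 is active=yes:
  actuator would be none
If layer 2 is active=no:
  actuator would be (-2, 2)
Observed none, so layer 2 was active.

yes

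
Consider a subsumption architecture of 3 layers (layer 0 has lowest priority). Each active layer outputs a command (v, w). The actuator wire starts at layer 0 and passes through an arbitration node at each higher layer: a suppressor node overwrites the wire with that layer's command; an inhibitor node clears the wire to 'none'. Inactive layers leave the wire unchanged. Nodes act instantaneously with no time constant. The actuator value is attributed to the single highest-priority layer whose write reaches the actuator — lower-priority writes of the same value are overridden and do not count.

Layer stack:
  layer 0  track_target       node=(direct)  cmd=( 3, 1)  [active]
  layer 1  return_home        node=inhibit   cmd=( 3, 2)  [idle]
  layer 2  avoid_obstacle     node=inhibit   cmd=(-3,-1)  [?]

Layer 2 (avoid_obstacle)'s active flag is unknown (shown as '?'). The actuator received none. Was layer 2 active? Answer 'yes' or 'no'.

yes

If layer 2 is active=yes:
  actuator would be none
If layer 2 is active=no:
  actuator would be (3, 1)
Observed none, so layer 2 was active.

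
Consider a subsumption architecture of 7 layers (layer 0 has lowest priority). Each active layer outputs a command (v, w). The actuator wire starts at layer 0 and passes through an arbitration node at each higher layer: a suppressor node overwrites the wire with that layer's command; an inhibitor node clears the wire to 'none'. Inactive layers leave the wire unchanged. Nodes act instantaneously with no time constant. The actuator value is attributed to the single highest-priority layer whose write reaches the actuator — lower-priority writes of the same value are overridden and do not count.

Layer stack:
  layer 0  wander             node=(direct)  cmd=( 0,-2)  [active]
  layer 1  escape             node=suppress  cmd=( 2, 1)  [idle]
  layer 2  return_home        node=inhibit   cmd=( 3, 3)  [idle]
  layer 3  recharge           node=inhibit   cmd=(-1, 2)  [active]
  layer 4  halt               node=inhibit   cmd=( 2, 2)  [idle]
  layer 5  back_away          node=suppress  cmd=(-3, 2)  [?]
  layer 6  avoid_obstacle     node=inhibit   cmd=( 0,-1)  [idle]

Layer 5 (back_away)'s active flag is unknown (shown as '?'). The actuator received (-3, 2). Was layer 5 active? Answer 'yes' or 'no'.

If layer 5 is active=yes:
  actuator would be (-3, 2)
If layer 5 is active=no:
  actuator would be none
Observed (-3, 2), so layer 5 was active.

yes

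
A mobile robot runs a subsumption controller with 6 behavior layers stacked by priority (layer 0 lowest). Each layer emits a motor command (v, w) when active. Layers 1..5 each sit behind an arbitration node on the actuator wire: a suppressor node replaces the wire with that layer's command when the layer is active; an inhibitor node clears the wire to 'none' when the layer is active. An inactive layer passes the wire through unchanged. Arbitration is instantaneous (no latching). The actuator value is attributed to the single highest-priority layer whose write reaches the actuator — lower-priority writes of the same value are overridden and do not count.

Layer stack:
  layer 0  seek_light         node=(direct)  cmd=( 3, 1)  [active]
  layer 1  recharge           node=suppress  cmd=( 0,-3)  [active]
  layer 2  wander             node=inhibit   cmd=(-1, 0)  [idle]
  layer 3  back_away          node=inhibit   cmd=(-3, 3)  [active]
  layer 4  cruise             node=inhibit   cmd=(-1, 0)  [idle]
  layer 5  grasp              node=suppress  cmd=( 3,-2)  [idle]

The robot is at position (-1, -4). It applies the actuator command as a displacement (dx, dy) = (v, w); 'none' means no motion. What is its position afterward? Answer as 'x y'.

-1 -4

[0] seek_light on; wire := (3, 1)
[1] recharge on (suppress); wire := (0, -3)
[2] wander off; pass (0, -3)
[3] back_away on (inhibit); wire := none
[4] cruise off; pass none
[5] grasp off; pass none
output none
position: (-1, -4) + none = (-1, -4)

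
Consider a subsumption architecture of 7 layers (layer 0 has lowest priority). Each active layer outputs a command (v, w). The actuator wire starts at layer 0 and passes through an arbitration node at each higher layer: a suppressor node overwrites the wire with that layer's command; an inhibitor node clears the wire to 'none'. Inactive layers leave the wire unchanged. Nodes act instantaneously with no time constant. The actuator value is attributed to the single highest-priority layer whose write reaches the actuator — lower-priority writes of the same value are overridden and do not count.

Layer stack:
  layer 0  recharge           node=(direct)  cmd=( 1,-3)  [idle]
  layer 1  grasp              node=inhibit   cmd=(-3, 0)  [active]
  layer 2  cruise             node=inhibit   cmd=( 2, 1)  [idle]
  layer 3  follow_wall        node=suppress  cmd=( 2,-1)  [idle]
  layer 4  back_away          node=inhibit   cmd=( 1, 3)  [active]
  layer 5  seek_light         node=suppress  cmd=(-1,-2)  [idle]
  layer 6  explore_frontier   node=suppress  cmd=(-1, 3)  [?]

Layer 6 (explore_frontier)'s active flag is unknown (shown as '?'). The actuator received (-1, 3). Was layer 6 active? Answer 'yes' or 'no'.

yes

If layer 6 is active=yes:
  actuator would be (-1, 3)
If layer 6 is active=no:
  actuator would be none
Observed (-1, 3), so layer 6 was active.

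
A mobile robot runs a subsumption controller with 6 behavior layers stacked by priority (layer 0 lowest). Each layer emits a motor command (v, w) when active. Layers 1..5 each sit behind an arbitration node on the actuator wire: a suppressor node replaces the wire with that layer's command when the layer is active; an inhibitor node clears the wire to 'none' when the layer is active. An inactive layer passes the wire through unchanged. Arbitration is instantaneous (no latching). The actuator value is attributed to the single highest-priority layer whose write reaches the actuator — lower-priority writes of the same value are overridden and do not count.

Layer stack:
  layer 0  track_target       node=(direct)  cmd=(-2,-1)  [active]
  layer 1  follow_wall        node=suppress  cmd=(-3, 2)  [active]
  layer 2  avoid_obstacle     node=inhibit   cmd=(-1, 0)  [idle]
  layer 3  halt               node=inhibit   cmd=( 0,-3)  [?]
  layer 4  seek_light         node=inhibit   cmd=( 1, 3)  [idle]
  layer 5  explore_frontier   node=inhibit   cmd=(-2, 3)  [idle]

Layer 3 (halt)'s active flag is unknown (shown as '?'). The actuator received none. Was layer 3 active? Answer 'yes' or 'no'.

If layer 3 is active=yes:
  actuator would be none
If layer 3 is active=no:
  actuator would be (-3, 2)
Observed none, so layer 3 was active.

yes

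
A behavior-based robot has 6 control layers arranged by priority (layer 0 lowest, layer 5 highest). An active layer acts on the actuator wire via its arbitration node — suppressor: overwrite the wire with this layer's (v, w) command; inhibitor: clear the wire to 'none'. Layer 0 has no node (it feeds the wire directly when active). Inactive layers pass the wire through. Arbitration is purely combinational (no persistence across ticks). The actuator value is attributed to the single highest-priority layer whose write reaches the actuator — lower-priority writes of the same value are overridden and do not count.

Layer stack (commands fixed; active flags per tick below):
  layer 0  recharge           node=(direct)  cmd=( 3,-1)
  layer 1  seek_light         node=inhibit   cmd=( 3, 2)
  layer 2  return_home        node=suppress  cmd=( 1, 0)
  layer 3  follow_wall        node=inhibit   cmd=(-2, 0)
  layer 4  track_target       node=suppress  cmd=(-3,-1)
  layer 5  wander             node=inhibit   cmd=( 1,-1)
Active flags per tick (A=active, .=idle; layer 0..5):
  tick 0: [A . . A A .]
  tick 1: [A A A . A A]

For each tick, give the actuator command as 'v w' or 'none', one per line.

-3 -1
none

tick 0:
  layer 0 (recharge) active — direct: (3, -1)
  layer 1 (seek_light) idle — unchanged: (3, -1)
  layer 2 (return_home) idle — unchanged: (3, -1)
  layer 3 (follow_wall) active — inhibits: none
  layer 4 (track_target) active — suppresses: (-3, -1)
  layer 5 (wander) idle — unchanged: (-3, -1)
  → actuator (-3, -1)
tick 1:
  layer 0 (recharge) active — direct: (3, -1)
  layer 1 (seek_light) active — inhibits: none
  layer 2 (return_home) active — suppresses: (1, 0)
  layer 3 (follow_wall) idle — unchanged: (1, 0)
  layer 4 (track_target) active — suppresses: (-3, -1)
  layer 5 (wander) active — inhibits: none
  → actuator none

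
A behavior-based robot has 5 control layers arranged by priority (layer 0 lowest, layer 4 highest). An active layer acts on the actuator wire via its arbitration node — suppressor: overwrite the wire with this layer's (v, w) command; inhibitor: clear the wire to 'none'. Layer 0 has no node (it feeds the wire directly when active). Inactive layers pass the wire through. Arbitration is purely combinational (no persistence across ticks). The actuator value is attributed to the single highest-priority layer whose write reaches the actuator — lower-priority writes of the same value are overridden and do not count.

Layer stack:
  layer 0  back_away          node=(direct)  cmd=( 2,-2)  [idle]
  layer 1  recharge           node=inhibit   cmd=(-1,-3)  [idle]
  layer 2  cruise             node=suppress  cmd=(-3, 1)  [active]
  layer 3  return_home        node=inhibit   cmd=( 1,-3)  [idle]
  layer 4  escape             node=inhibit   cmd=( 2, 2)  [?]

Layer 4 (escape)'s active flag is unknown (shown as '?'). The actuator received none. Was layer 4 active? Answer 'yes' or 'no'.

yes

If layer 4 is active=yes:
  actuator would be none
If layer 4 is active=no:
  actuator would be (-3, 1)
Observed none, so layer 4 was active.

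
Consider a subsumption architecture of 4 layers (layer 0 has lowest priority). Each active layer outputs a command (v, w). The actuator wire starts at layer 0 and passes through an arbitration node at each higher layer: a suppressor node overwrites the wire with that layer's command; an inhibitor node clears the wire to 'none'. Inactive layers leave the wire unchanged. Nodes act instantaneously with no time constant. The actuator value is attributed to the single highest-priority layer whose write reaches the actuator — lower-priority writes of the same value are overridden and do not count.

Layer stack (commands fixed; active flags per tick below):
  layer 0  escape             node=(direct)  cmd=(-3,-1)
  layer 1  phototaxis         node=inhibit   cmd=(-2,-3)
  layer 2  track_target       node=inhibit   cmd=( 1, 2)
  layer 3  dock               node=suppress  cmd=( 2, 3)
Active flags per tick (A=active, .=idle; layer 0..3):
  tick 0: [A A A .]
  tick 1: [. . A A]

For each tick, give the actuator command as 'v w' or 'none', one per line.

none
2 3

tick 0:
  [0] escape on; wire := (-3, -1)
  [1] phototaxis on (inhibit); wire := none
  [2] track_target on (inhibit); wire := none
  [3] dock off; pass none
  output none
tick 1:
  [0] escape off; wire := none
  [1] phototaxis off; pass none
  [2] track_target on (inhibit); wire := none
  [3] dock on (suppress); wire := (2, 3)
  output (2, 3)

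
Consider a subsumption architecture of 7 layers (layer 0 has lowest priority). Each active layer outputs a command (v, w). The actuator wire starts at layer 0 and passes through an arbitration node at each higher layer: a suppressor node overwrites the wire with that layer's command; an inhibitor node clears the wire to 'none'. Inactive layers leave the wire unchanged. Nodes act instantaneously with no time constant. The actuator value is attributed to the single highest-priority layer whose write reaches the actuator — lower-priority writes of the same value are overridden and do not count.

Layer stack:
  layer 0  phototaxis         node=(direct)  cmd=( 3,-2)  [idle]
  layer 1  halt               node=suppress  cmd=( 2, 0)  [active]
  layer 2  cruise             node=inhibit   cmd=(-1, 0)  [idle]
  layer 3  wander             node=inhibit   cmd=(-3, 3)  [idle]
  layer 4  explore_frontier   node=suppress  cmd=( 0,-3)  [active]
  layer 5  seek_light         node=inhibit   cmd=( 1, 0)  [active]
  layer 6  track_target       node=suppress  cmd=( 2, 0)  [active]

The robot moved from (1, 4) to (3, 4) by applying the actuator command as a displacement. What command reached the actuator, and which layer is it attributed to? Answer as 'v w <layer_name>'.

2 0 track_target

displacement = (3, 4) − (1, 4) = (2, 0)
L0 phototaxis: idle → wire = none
L1 halt: active, suppressor → wire = (2, 0)
L2 cruise: idle → wire stays (2, 0)
L3 wander: idle → wire stays (2, 0)
L4 explore_frontier: active, suppressor → wire = (0, -3)
L5 seek_light: active, inhibitor → wire = none
L6 track_target: active, suppressor → wire = (2, 0)
actuator = (2, 0) — from layer 6 (track_target)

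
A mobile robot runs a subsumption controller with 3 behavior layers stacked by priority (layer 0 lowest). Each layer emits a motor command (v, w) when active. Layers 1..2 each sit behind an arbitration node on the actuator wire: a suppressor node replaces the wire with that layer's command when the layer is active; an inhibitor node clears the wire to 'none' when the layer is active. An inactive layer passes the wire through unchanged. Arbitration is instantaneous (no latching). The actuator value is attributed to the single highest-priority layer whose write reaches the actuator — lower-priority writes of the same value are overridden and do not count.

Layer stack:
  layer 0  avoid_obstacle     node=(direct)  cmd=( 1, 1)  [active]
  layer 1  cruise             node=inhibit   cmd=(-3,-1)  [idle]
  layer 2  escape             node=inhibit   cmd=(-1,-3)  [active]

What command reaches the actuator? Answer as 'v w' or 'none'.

[0] avoid_obstacle on; wire := (1, 1)
[1] cruise off; pass (1, 1)
[2] escape on (inhibit); wire := none
output none

none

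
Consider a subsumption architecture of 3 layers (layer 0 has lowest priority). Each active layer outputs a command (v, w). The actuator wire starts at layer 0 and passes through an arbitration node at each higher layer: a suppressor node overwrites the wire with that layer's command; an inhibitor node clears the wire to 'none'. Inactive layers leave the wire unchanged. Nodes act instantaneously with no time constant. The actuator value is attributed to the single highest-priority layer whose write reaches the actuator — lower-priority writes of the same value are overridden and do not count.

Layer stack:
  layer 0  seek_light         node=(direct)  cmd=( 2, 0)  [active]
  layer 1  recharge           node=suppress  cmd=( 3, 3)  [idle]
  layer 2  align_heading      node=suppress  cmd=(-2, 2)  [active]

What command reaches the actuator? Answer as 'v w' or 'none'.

-2 2

L0 seek_light: active, feeds wire = (2, 0)
L1 recharge: idle → wire stays (2, 0)
L2 align_heading: active, suppressor → wire = (-2, 2)
actuator = (-2, 2)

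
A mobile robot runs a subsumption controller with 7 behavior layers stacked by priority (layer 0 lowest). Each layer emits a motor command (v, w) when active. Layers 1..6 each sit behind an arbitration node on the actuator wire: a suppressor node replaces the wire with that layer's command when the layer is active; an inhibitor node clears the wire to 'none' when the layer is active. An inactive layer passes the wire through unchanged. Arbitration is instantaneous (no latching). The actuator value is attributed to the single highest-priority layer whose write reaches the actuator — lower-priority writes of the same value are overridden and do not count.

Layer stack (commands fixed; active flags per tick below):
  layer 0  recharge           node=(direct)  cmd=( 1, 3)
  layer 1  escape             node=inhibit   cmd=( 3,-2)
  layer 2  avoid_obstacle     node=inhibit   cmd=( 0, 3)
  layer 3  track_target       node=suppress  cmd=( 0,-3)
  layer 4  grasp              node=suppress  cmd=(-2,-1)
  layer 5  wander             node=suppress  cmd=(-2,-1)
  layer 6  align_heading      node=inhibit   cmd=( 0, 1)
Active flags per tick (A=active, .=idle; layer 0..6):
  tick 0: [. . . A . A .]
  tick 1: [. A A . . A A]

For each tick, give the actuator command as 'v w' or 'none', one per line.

tick 0:
  layer 0 (recharge) idle — none
  layer 1 (escape) idle — unchanged: none
  layer 2 (avoid_obstacle) idle — unchanged: none
  layer 3 (track_target) active — suppresses: (0, -3)
  layer 4 (grasp) idle — unchanged: (0, -3)
  layer 5 (wander) active — suppresses: (-2, -1)
  layer 6 (align_heading) idle — unchanged: (-2, -1)
  → actuator (-2, -1)
tick 1:
  layer 0 (recharge) idle — none
  layer 1 (escape) active — inhibits: none
  layer 2 (avoid_obstacle) active — inhibits: none
  layer 3 (track_target) idle — unchanged: none
  layer 4 (grasp) idle — unchanged: none
  layer 5 (wander) active — suppresses: (-2, -1)
  layer 6 (align_heading) active — inhibits: none
  → actuator none

-2 -1
none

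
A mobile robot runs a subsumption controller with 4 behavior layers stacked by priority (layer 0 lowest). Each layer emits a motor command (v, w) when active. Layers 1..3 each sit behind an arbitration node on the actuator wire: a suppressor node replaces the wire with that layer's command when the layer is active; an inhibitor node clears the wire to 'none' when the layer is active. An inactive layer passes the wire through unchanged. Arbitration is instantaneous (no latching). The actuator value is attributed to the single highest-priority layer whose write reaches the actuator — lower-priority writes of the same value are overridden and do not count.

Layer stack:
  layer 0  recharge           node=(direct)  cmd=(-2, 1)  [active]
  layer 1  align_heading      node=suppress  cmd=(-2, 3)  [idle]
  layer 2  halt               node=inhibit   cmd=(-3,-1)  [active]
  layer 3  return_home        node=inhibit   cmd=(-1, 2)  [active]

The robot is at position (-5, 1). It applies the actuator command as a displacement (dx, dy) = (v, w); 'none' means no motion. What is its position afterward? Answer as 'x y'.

-5 1

[0] recharge on; wire := (-2, 1)
[1] align_heading off; pass (-2, 1)
[2] halt on (inhibit); wire := none
[3] return_home on (inhibit); wire := none
output none
position: (-5, 1) + none = (-5, 1)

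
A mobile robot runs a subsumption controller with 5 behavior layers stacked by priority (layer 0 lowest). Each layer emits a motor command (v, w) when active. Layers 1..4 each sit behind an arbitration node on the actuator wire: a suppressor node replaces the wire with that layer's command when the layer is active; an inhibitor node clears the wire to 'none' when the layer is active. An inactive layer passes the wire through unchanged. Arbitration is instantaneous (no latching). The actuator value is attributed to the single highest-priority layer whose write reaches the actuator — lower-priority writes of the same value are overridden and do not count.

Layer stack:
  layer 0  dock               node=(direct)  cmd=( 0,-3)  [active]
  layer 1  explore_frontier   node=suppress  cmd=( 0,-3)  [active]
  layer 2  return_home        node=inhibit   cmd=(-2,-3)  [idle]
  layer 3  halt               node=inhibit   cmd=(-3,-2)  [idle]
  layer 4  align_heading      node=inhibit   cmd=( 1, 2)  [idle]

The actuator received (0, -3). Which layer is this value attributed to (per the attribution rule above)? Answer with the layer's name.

[0] dock on; wire := (0, -3)
[1] explore_frontier on (suppress); wire := (0, -3)
[2] return_home off; pass (0, -3)
[3] halt off; pass (0, -3)
[4] align_heading off; pass (0, -3)
output (0, -3)
last writer: layer 1 = explore_frontier

explore_frontier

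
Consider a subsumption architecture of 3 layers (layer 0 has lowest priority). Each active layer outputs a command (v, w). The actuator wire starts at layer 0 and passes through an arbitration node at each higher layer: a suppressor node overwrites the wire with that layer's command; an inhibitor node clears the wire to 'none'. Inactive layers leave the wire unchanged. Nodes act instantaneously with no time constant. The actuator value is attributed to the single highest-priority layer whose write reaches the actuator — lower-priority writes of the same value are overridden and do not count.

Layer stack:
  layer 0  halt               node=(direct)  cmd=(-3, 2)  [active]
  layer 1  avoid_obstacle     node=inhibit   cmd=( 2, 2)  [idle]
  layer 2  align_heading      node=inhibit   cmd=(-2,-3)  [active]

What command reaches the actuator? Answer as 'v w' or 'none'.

none

[0] halt on; wire := (-3, 2)
[1] avoid_obstacle off; pass (-3, 2)
[2] align_heading on (inhibit); wire := none
output none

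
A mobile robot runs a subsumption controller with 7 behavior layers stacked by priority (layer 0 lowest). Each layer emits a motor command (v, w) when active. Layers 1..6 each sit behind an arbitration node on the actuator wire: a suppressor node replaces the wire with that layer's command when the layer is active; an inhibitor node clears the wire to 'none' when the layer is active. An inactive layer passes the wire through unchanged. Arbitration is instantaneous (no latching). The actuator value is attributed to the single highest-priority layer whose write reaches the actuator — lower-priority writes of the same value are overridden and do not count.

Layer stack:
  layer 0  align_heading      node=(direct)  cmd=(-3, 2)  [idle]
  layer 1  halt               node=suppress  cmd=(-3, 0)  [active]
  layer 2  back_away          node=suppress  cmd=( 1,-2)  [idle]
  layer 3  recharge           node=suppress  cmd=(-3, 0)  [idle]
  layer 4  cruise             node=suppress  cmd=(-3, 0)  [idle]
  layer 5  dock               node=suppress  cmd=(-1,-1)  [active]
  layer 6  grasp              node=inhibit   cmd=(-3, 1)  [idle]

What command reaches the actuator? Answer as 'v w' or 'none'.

L0 align_heading: idle → wire = none
L1 halt: active, suppressor → wire = (-3, 0)
L2 back_away: idle → wire stays (-3, 0)
L3 recharge: idle → wire stays (-3, 0)
L4 cruise: idle → wire stays (-3, 0)
L5 dock: active, suppressor → wire = (-1, -1)
L6 grasp: idle → wire stays (-1, -1)
actuator = (-1, -1)

-1 -1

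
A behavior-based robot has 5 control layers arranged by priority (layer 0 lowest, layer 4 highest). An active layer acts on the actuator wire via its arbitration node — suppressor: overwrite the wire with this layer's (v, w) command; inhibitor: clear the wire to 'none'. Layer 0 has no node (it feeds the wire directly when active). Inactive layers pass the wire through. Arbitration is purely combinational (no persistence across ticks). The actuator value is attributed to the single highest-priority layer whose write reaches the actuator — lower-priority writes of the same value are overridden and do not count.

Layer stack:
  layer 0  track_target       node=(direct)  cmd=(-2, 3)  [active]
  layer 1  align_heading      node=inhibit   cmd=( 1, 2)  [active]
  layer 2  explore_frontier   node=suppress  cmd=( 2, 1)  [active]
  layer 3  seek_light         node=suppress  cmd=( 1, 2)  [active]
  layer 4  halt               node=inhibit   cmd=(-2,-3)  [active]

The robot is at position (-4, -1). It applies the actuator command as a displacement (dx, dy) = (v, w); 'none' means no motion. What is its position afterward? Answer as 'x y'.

[0] track_target on; wire := (-2, 3)
[1] align_heading on (inhibit); wire := none
[2] explore_frontier on (suppress); wire := (2, 1)
[3] seek_light on (suppress); wire := (1, 2)
[4] halt on (inhibit); wire := none
output none
position: (-4, -1) + none = (-4, -1)

-4 -1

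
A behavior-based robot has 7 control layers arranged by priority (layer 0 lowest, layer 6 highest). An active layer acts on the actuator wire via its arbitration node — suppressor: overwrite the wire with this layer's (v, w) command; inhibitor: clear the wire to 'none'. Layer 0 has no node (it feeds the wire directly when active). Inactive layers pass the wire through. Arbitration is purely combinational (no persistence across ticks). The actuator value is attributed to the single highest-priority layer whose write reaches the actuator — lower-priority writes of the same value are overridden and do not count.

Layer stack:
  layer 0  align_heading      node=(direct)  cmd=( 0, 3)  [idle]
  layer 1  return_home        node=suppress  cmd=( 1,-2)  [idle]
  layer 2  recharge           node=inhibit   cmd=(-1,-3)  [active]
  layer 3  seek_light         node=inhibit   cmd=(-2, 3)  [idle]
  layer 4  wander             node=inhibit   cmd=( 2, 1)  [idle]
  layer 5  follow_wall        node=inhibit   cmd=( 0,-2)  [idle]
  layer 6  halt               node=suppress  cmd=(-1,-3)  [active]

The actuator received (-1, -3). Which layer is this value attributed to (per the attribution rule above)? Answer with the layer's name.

halt

layer 0 (align_heading) idle — none
layer 1 (return_home) idle — unchanged: none
layer 2 (recharge) active — inhibits: none
layer 3 (seek_light) idle — unchanged: none
layer 4 (wander) idle — unchanged: none
layer 5 (follow_wall) idle — unchanged: none
layer 6 (halt) active — suppresses: (-1, -3)
→ actuator (-1, -3)
last writer: layer 6 = halt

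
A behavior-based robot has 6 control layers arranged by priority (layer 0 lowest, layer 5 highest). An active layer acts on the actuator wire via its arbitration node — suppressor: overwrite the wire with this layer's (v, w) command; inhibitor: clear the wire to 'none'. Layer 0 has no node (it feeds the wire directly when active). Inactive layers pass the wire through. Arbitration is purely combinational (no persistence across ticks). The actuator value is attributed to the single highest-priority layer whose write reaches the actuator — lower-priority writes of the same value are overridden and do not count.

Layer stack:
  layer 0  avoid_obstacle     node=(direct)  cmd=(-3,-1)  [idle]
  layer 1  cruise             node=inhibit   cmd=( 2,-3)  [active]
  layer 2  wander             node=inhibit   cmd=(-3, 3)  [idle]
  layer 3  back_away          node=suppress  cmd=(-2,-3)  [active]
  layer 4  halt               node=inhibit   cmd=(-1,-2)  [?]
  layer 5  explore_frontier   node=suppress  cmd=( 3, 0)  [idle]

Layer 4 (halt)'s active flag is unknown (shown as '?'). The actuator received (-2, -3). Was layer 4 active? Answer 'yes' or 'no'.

If layer 4 is active=yes:
  actuator would be none
If layer 4 is active=no:
  actuator would be (-2, -3)
Observed (-2, -3), so layer 4 was idle.

no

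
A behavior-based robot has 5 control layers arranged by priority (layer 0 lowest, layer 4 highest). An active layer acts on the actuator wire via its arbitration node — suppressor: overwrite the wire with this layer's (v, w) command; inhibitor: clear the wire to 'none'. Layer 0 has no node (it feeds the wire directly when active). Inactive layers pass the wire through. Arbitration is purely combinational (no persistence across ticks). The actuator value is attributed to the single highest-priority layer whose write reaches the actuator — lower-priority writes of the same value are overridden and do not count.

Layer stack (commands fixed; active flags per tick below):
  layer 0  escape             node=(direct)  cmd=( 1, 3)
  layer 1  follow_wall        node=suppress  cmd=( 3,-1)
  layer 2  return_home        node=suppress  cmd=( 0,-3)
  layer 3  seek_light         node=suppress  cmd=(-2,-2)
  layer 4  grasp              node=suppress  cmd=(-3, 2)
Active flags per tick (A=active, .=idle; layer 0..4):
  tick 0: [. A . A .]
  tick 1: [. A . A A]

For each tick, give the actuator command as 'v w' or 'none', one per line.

tick 0:
  layer 0 (escape) idle — none
  layer 1 (follow_wall) active — suppresses: (3, -1)
  layer 2 (return_home) idle — unchanged: (3, -1)
  layer 3 (seek_light) active — suppresses: (-2, -2)
  layer 4 (grasp) idle — unchanged: (-2, -2)
  → actuator (-2, -2)
tick 1:
  layer 0 (escape) idle — none
  layer 1 (follow_wall) active — suppresses: (3, -1)
  layer 2 (return_home) idle — unchanged: (3, -1)
  layer 3 (seek_light) active — suppresses: (-2, -2)
  layer 4 (grasp) active — suppresses: (-3, 2)
  → actuator (-3, 2)

-2 -2
-3 2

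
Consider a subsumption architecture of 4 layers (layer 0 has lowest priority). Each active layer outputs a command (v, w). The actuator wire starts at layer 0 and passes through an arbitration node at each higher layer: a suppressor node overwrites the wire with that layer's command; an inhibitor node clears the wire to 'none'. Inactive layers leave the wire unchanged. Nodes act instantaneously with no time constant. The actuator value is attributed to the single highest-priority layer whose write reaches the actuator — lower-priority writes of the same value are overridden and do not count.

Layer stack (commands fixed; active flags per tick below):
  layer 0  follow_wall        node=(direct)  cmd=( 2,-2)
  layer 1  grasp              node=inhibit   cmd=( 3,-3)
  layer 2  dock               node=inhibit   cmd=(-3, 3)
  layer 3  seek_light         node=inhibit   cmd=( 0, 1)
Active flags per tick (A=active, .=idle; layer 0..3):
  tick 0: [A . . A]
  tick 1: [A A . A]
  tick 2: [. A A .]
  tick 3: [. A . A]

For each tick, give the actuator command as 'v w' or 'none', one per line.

none
none
none
none

tick 0:
  layer 0 (follow_wall) active — direct: (2, -2)
  layer 1 (grasp) idle — unchanged: (2, -2)
  layer 2 (dock) idle — unchanged: (2, -2)
  layer 3 (seek_light) active — inhibits: none
  → actuator none
tick 1:
  layer 0 (follow_wall) active — direct: (2, -2)
  layer 1 (grasp) active — inhibits: none
  layer 2 (dock) idle — unchanged: none
  layer 3 (seek_light) active — inhibits: none
  → actuator none
tick 2:
  layer 0 (follow_wall) idle — none
  layer 1 (grasp) active — inhibits: none
  layer 2 (dock) active — inhibits: none
  layer 3 (seek_light) idle — unchanged: none
  → actuator none
tick 3:
  layer 0 (follow_wall) idle — none
  layer 1 (grasp) active — inhibits: none
  layer 2 (dock) idle — unchanged: none
  layer 3 (seek_light) active — inhibits: none
  → actuator none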